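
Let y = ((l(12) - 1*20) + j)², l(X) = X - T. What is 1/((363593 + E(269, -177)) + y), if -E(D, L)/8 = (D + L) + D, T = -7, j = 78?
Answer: 1/366634 ≈ 2.7275e-6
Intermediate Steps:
E(D, L) = -16*D - 8*L (E(D, L) = -8*((D + L) + D) = -8*(L + 2*D) = -16*D - 8*L)
l(X) = 7 + X (l(X) = X - 1*(-7) = X + 7 = 7 + X)
y = 5929 (y = (((7 + 12) - 1*20) + 78)² = ((19 - 20) + 78)² = (-1 + 78)² = 77² = 5929)
1/((363593 + E(269, -177)) + y) = 1/((363593 + (-16*269 - 8*(-177))) + 5929) = 1/((363593 + (-4304 + 1416)) + 5929) = 1/((363593 - 2888) + 5929) = 1/(360705 + 5929) = 1/366634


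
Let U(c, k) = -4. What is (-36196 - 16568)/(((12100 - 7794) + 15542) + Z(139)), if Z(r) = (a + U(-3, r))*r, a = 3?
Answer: -52764/19709 ≈ -2.6772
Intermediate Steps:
Z(r) = -r (Z(r) = (3 - 4)*r = -r)
(-36196 - 16568)/(((12100 - 7794) + 15542) + Z(139)) = (-36196 - 16568)/(((12100 - 7794) + 15542) - 1*139) = -52764/((4306 + 15542) - 139) = -52764/(19848 - 139) = -52764/19709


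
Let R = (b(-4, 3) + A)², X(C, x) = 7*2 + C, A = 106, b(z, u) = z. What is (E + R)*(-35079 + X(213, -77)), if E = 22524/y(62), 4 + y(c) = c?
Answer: -10907909256/29 ≈ -3.7613e+8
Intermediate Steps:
y(c) = -4 + c
X(C, x) = 14 + C
E = 11262/29 (E = 22524/(-4 + 62) = 22524/58 = 22524*(1/58) = 11262/29 ≈ 388.34)
R = 10404 (R = (-4 + 106)² = 102² = 10404)
(E + R)*(-35079 + X(213, -77)) = (11262/29 + 10404)*(-35079 + (14 + 213)) = 312978*(-35079 + 227)/29 = (312978/29)*(-34852) = -10907909256/29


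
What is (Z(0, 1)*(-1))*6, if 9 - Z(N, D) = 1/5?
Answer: -264/5 ≈ -52.800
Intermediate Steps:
Z(N, D) = 44/5 (Z(N, D) = 9 - 1/5 = 44/5)
(Z(0, 1)*(-1))*6 = ((44/5)*(-1))*6 = -44/5*6 = -264/5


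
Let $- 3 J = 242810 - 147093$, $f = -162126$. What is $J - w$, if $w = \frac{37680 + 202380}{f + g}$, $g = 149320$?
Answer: $- \frac{612515861}{19209} \approx -31887.0$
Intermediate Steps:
$w = - \frac{120030}{6403}$ ($w = \frac{37680 + 202380}{-162126 + 149320} = \frac{240060}{-12806} = 240060 \left(- \frac{1}{12806}\right) = - \frac{120030}{6403} \approx -18.746$)
$J = - \frac{95717}{3}$ ($J = - \frac{242810 - 147093}{3} = \left(- \frac{1}{3}\right) 95717 = - \frac{95717}{3} \approx -31906.0$)
$J - w = - \frac{95717}{3} - - \frac{120030}{6403} = - \frac{95717}{3} + \frac{120030}{6403} = - \frac{612515861}{19209}$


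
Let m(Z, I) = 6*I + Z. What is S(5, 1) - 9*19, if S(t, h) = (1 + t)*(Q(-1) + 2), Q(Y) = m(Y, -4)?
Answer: -309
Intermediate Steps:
m(Z, I) = Z + 6*I
Q(Y) = -24 + Y (Q(Y) = Y + 6*(-4) = Y - 24 = -24 + Y)
S(t, h) = -23 - 23*t (S(t, h) = (1 + t)*((-24 - 1) + 2) = (1 + t)*(-25 + 2) = (1 + t)*(-23) = -23 - 23*t)
S(5, 1) - 9*19 = (-23 - 23*5) - 9*19 = (-23 - 115) - 171 = -138 - 171 = -309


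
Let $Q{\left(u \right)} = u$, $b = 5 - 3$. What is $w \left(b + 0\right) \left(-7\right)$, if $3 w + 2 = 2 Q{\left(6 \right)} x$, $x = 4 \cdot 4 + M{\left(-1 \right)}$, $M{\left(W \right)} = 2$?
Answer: $- \frac{2996}{3} \approx -998.67$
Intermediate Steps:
$b = 2$
$x = 18$ ($x = 4 \cdot 4 + 2 = 16 + 2 = 18$)
$w = \frac{214}{3}$ ($w = - \frac{2}{3} + \frac{2 \cdot 6 \cdot 18}{3} = - \frac{2}{3} + \frac{12 \cdot 18}{3} = - \frac{2}{3} + \frac{1}{3} \cdot 216 = - \frac{2}{3} + 72 = \frac{214}{3} \approx 71.333$)
$w \left(b + 0\right) \left(-7\right) = \frac{214 \left(2 + 0\right) \left(-7\right)}{3} = \frac{214 \cdot 2 \left(-7\right)}{3} = \frac{214}{3} \left(-14\right) = - \frac{2996}{3}$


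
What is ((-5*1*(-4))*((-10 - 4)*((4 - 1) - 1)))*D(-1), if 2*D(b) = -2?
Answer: 560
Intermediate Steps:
D(b) = -1 (D(b) = (1/2)*(-2) = -1)
((-5*1*(-4))*((-10 - 4)*((4 - 1) - 1)))*D(-1) = ((-5*1*(-4))*((-10 - 4)*((4 - 1) - 1)))*(-1) = ((-5*(-4))*(-14*(3 - 1)))*(-1) = (20*(-14*2))*(-1) = (20*(-28))*(-1) = -560*(-1) = 560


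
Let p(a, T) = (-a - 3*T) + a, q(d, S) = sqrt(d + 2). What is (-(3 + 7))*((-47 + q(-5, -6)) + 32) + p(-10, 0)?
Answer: 150 - 10*I*sqrt(3) ≈ 150.0 - 17.32*I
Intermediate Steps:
q(d, S) = sqrt(2 + d)
p(a, T) = -3*T
(-(3 + 7))*((-47 + q(-5, -6)) + 32) + p(-10, 0) = (-(3 + 7))*((-47 + sqrt(2 - 5)) + 32) - 3*0 = (-1*10)*((-47 + sqrt(-3)) + 32) + 0 = -10*((-47 + I*sqrt(3)) + 32) + 0 = -10*(-15 + I*sqrt(3)) + 0 = (150 - 10*I*sqrt(3)) + 0 = 150 - 10*I*sqrt(3)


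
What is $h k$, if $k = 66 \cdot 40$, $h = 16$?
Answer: $42240$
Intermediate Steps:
$k = 2640$
$h k = 16 \cdot 2640 = 42240$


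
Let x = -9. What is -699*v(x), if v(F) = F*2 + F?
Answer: 18873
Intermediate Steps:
v(F) = 3*F (v(F) = 2*F + F = 3*F)
-699*v(x) = -2097*(-9) = -699*(-27) = 18873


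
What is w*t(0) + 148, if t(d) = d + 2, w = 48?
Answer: 244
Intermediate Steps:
t(d) = 2 + d
w*t(0) + 148 = 48*(2 + 0) + 148 = 48*2 + 148 = 96 + 148 = 244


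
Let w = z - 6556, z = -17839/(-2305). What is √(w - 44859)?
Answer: 2*I*√68282015370/2305 ≈ 226.73*I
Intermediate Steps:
z = 17839/2305 (z = -17839*(-1/2305) = 17839/2305 ≈ 7.7393)
w = -15093741/2305 (w = 17839/2305 - 6556 = -15093741/2305 ≈ -6548.3)
√(w - 44859) = √(-15093741/2305 - 44859) = √(-118493736/2305) = 2*I*√68282015370/2305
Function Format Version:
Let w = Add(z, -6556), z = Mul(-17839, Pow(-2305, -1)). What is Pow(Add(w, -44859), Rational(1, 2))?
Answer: Mul(Rational(2, 2305), I, Pow(68282015370, Rational(1, 2))) ≈ Mul(226.73, I)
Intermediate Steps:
z = Rational(17839, 2305) (z = Mul(-17839, Rational(-1, 2305)) = Rational(17839, 2305) ≈ 7.7393)
w = Rational(-15093741, 2305) (w = Add(Rational(17839, 2305), -6556) = Rational(-15093741, 2305) ≈ -6548.3)
Pow(Add(w, -44859), Rational(1, 2)) = Pow(Add(Rational(-15093741, 2305), -44859), Rational(1, 2)) = Pow(Rational(-118493736, 2305), Rational(1, 2)) = Mul(Rational(2, 2305), I, Pow(68282015370, Rational(1, 2)))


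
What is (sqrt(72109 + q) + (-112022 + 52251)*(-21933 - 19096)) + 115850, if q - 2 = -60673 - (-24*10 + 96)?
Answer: 2452460209 + sqrt(11582) ≈ 2.4525e+9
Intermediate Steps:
q = -60527 (q = 2 + (-60673 - (-24*10 + 96)) = 2 + (-60673 - (-240 + 96)) = 2 + (-60673 - 1*(-144)) = 2 + (-60673 + 144) = 2 - 60529 = -60527)
(sqrt(72109 + q) + (-112022 + 52251)*(-21933 - 19096)) + 115850 = (sqrt(72109 - 60527) + (-112022 + 52251)*(-21933 - 19096)) + 115850 = (sqrt(11582) - 59771*(-41029)) + 115850 = (sqrt(11582) + 2452344359) + 115850 = (2452344359 + sqrt(11582)) + 115850 = 2452460209 + sqrt(11582)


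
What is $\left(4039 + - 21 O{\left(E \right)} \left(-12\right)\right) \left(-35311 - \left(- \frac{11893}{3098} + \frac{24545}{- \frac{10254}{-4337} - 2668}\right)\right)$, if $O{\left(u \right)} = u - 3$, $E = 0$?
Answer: $- \frac{1037604971976543075}{8953887619} \approx -1.1588 \cdot 10^{8}$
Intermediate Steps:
$O{\left(u \right)} = -3 + u$ ($O{\left(u \right)} = u - 3 = -3 + u$)
$\left(4039 + - 21 O{\left(E \right)} \left(-12\right)\right) \left(-35311 - \left(- \frac{11893}{3098} + \frac{24545}{- \frac{10254}{-4337} - 2668}\right)\right) = \left(4039 + - 21 \left(-3 + 0\right) \left(-12\right)\right) \left(-35311 - \left(- \frac{11893}{3098} + \frac{24545}{- \frac{10254}{-4337} - 2668}\right)\right) = \left(4039 + \left(-21\right) \left(-3\right) \left(-12\right)\right) \left(-35311 - \left(- \frac{11893}{3098} + \frac{24545}{\left(-10254\right) \left(- \frac{1}{4337}\right) - 2668}\right)\right) = \left(4039 + 63 \left(-12\right)\right) \left(-35311 - \left(- \frac{11893}{3098} + \frac{24545}{\frac{10254}{4337} - 2668}\right)\right) = \left(4039 - 756\right) \left(-35311 - \left(- \frac{11893}{3098} + \frac{24545}{- \frac{11560862}{4337}}\right)\right) = 3283 \left(-35311 + \left(\left(-24545\right) \left(- \frac{4337}{11560862}\right) + \frac{11893}{3098}\right)\right) = 3283 \left(-35311 + \left(\frac{106451665}{11560862} + \frac{11893}{3098}\right)\right) = 3283 \left(-35311 + \frac{116820147484}{8953887619}\right) = 3283 \left(- \frac{316053905567025}{8953887619}\right) = - \frac{1037604971976543075}{8953887619}$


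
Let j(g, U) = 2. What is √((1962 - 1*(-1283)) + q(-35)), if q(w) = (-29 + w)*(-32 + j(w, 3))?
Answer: √5165 ≈ 71.868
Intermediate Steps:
q(w) = 870 - 30*w (q(w) = (-29 + w)*(-32 + 2) = (-29 + w)*(-30) = 870 - 30*w)
√((1962 - 1*(-1283)) + q(-35)) = √((1962 - 1*(-1283)) + (870 - 30*(-35))) = √((1962 + 1283) + (870 + 1050)) = √(3245 + 1920) = √5165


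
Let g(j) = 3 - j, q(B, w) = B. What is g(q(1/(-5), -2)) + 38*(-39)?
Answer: -7394/5 ≈ -1478.8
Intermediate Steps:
g(q(1/(-5), -2)) + 38*(-39) = (3 - 1/(-5)) + 38*(-39) = (3 - 1*(-⅕)) - 1482 = (3 + ⅕) - 1482 = 16/5 - 1482 = -7394/5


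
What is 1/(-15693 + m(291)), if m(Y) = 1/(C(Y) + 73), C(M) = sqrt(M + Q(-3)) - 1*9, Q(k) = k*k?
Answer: -59570564/934839856501 + 10*sqrt(3)/934839856501 ≈ -6.3723e-5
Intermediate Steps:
Q(k) = k**2
C(M) = -9 + sqrt(9 + M) (C(M) = sqrt(M + (-3)**2) - 1*9 = sqrt(M + 9) - 9 = sqrt(9 + M) - 9 = -9 + sqrt(9 + M))
m(Y) = 1/(64 + sqrt(9 + Y)) (m(Y) = 1/((-9 + sqrt(9 + Y)) + 73) = 1/(64 + sqrt(9 + Y)))
1/(-15693 + m(291)) = 1/(-15693 + 1/(64 + sqrt(9 + 291))) = 1/(-15693 + 1/(64 + sqrt(300))) = 1/(-15693 + 1/(64 + 10*sqrt(3)))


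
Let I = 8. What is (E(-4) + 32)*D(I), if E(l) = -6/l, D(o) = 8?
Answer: 268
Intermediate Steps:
(E(-4) + 32)*D(I) = (-6/(-4) + 32)*8 = (-6*(-¼) + 32)*8 = (3/2 + 32)*8 = (67/2)*8 = 268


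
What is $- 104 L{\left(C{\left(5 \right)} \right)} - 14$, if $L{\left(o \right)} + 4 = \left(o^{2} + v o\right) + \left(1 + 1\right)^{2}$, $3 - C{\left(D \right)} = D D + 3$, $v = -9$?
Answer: $-88414$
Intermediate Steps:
$C{\left(D \right)} = - D^{2}$ ($C{\left(D \right)} = 3 - \left(D D + 3\right) = 3 - \left(D^{2} + 3\right) = 3 - \left(3 + D^{2}\right) = - D^{2}$)
$L{\left(o \right)} = o^{2} - 9 o$ ($L{\left(o \right)} = -4 + \left(\left(o^{2} - 9 o\right) + \left(1 + 1\right)^{2}\right) = -4 + \left(\left(o^{2} - 9 o\right) + 2^{2}\right) = -4 + \left(\left(o^{2} - 9 o\right) + 4\right) = -4 + \left(4 + o^{2} - 9 o\right) = o^{2} - 9 o$)
$- 104 L{\left(C{\left(5 \right)} \right)} - 14 = - 104 - 5^{2} \left(-9 - 5^{2}\right) - 14 = - 104 \left(-1\right) 25 \left(-9 - 25\right) - 14 = - 104 \left(- 25 \left(-9 - 25\right)\right) - 14 = - 104 \left(\left(-25\right) \left(-34\right)\right) - 14 = \left(-104\right) 850 - 14 = -88400 - 14 = -88414$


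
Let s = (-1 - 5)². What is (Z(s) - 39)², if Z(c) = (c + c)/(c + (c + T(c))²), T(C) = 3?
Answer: 45414121/29929 ≈ 1517.4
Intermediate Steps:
s = 36 (s = (-6)² = 36)
Z(c) = 2*c/(c + (3 + c)²) (Z(c) = (c + c)/(c + (c + 3)²) = (2*c)/(c + (3 + c)²) = 2*c/(c + (3 + c)²))
(Z(s) - 39)² = (2*36/(36 + (3 + 36)²) - 39)² = (2*36/(36 + 39²) - 39)² = (2*36/(36 + 1521) - 39)² = (2*36/1557 - 39)² = (2*36*(1/1557) - 39)² = (8/173 - 39)² = (-6739/173)² = 45414121/29929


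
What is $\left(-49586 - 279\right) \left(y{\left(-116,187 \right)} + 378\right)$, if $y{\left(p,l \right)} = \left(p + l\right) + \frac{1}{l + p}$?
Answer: $- \frac{1589696200}{71} \approx -2.239 \cdot 10^{7}$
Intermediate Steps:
$y{\left(p,l \right)} = l + p + \frac{1}{l + p}$ ($y{\left(p,l \right)} = \left(l + p\right) + \frac{1}{l + p} = l + p + \frac{1}{l + p}$)
$\left(-49586 - 279\right) \left(y{\left(-116,187 \right)} + 378\right) = \left(-49586 - 279\right) \left(\frac{1 + 187^{2} + \left(-116\right)^{2} + 2 \cdot 187 \left(-116\right)}{187 - 116} + 378\right) = - 49865 \left(\frac{1 + 34969 + 13456 - 43384}{71} + 378\right) = - 49865 \left(\frac{1}{71} \cdot 5042 + 378\right) = - 49865 \left(\frac{5042}{71} + 378\right) = \left(-49865\right) \frac{31880}{71} = - \frac{1589696200}{71}$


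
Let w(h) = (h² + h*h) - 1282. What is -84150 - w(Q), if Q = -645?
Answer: -914918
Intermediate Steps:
w(h) = -1282 + 2*h² (w(h) = (h² + h²) - 1282 = 2*h² - 1282 = -1282 + 2*h²)
-84150 - w(Q) = -84150 - (-1282 + 2*(-645)²) = -84150 - (-1282 + 2*416025) = -84150 - (-1282 + 832050) = -84150 - 1*830768 = -84150 - 830768 = -914918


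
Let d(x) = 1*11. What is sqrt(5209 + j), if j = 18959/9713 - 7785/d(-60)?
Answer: sqrt(424844881373)/9713 ≈ 67.106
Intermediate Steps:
d(x) = 11
j = -6855196/9713 (j = 18959/9713 - 7785/11 = -6855196/9713 ≈ -705.78)
sqrt(5209 + j) = sqrt(5209 - 6855196/9713) = sqrt(43739821/9713) = sqrt(424844881373)/9713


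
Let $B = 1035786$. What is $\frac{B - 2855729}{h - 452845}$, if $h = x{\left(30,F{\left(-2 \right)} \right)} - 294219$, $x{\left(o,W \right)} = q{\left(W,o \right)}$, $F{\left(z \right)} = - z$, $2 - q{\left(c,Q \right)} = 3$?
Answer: $\frac{1819943}{747065} \approx 2.4361$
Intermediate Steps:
$q{\left(c,Q \right)} = -1$ ($q{\left(c,Q \right)} = 2 - 3 = -1$)
$x{\left(o,W \right)} = -1$
$h = -294220$ ($h = -1 - 294219 = -294220$)
$\frac{B - 2855729}{h - 452845} = \frac{1035786 - 2855729}{-294220 - 452845} = - \frac{1819943}{-747065} = \left(-1819943\right) \left(- \frac{1}{747065}\right) = \frac{1819943}{747065}$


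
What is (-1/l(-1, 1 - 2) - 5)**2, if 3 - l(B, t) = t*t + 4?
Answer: 81/4 ≈ 20.250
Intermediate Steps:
l(B, t) = -1 - t**2 (l(B, t) = 3 - (t*t + 4) = 3 - (t**2 + 4) = 3 - (4 + t**2) = 3 + (-4 - t**2) = -1 - t**2)
(-1/l(-1, 1 - 2) - 5)**2 = (-1/(-1 - (1 - 2)**2) - 5)**2 = (-1/(-1 - 1*(-1)**2) - 5)**2 = (-1/(-1 - 1*1) - 5)**2 = (-1/(-1 - 1) - 5)**2 = (-1/(-2) - 5)**2 = (-1*(-1/2) - 5)**2 = (1/2 - 5)**2 = (-9/2)**2 = 81/4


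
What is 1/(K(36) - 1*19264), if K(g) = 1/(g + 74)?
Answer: -110/2119039 ≈ -5.1910e-5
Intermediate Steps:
K(g) = 1/(74 + g)
1/(K(36) - 1*19264) = 1/(1/(74 + 36) - 1*19264) = 1/(1/110 - 19264) = 1/(-2119039/110) = -110/2119039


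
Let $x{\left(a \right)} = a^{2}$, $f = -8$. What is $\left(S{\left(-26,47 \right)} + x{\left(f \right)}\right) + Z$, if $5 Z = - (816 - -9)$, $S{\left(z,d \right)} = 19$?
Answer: $-82$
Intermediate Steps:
$Z = -165$ ($Z = \frac{\left(-1\right) \left(816 - -9\right)}{5} = \frac{\left(-1\right) \left(816 + 9\right)}{5} = \frac{\left(-1\right) 825}{5} = \frac{1}{5} \left(-825\right) = -165$)
$\left(S{\left(-26,47 \right)} + x{\left(f \right)}\right) + Z = \left(19 + \left(-8\right)^{2}\right) - 165 = \left(19 + 64\right) - 165 = 83 - 165 = -82$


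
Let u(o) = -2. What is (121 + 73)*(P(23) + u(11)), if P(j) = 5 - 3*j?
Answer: -12804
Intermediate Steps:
(121 + 73)*(P(23) + u(11)) = (121 + 73)*((5 - 3*23) - 2) = 194*((5 - 69) - 2) = 194*(-64 - 2) = 194*(-66) = -12804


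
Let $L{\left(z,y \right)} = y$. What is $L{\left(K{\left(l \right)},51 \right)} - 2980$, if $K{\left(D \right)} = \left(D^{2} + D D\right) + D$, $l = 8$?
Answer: $-2929$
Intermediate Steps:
$K{\left(D \right)} = D + 2 D^{2}$ ($K{\left(D \right)} = \left(D^{2} + D^{2}\right) + D = 2 D^{2} + D = D + 2 D^{2}$)
$L{\left(K{\left(l \right)},51 \right)} - 2980 = 51 - 2980 = -2929$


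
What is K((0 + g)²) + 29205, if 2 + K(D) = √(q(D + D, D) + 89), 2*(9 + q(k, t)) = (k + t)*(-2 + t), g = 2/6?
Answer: 29203 + √25818/18 ≈ 29212.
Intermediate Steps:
g = ⅓ (g = 2*(⅙) = ⅓ ≈ 0.33333)
q(k, t) = -9 + (-2 + t)*(k + t)/2 (q(k, t) = -9 + ((k + t)*(-2 + t))/2 = -9 + ((-2 + t)*(k + t))/2 = -9 + (-2 + t)*(k + t)/2)
K(D) = -2 + √(80 - 3*D + 3*D²/2) (K(D) = -2 + √((-9 + D²/2 - (D + D) - D + (D + D)*D/2) + 89) = -2 + √((-9 + D²/2 - 2*D - D + (2*D)*D/2) + 89) = -2 + √((-9 + D²/2 - 2*D - D + D²) + 89) = -2 + √((-9 - 3*D + 3*D²/2) + 89) = -2 + √(80 - 3*D + 3*D²/2))
K((0 + g)²) + 29205 = (-2 + √(320 - 12*(0 + ⅓)² + 6*((0 + ⅓)²)²)/2) + 29205 = (-2 + √(320 - 12*(⅓)² + 6*((⅓)²)²)/2) + 29205 = (-2 + √(320 - 12*⅑ + 6*(⅑)²)/2) + 29205 = (-2 + √(320 - 4/3 + 6*(1/81))/2) + 29205 = (-2 + √(320 - 4/3 + 2/27)/2) + 29205 = (-2 + √(8606/27)/2) + 29205 = (-2 + (√25818/9)/2) + 29205 = (-2 + √25818/18) + 29205 = 29203 + √25818/18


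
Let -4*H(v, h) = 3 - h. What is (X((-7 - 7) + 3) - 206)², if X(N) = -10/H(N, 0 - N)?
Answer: 44521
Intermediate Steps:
H(v, h) = -¾ + h/4 (H(v, h) = -(3 - h)/4 = -¾ + h/4)
X(N) = -10/(-¾ - N/4) (X(N) = -10/(-¾ + (0 - N)/4) = -10/(-¾ + (-N)/4) = -10/(-¾ - N/4))
(X((-7 - 7) + 3) - 206)² = (40/(3 + ((-7 - 7) + 3)) - 206)² = (40/(3 + (-14 + 3)) - 206)² = (40/(3 - 11) - 206)² = (40/(-8) - 206)² = (40*(-⅛) - 206)² = (-5 - 206)² = (-211)² = 44521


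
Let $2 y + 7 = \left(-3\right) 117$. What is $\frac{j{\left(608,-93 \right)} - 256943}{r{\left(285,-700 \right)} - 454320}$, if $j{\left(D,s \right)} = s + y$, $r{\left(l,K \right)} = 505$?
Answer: $\frac{51443}{90763} \approx 0.56678$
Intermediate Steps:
$y = -179$ ($y = - \frac{7}{2} + \frac{\left(-3\right) 117}{2} = - \frac{7}{2} + \frac{1}{2} \left(-351\right) = - \frac{7}{2} - \frac{351}{2} = -179$)
$j{\left(D,s \right)} = -179 + s$ ($j{\left(D,s \right)} = s - 179 = -179 + s$)
$\frac{j{\left(608,-93 \right)} - 256943}{r{\left(285,-700 \right)} - 454320} = \frac{\left(-179 - 93\right) - 256943}{505 - 454320} = \frac{-272 - 256943}{-453815} = \left(-257215\right) \left(- \frac{1}{453815}\right) = \frac{51443}{90763}$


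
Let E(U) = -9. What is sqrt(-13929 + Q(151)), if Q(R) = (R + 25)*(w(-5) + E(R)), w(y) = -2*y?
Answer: I*sqrt(13753) ≈ 117.27*I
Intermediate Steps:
Q(R) = 25 + R (Q(R) = (R + 25)*(-2*(-5) - 9) = (25 + R)*(10 - 9) = (25 + R)*1 = 25 + R)
sqrt(-13929 + Q(151)) = sqrt(-13929 + (25 + 151)) = sqrt(-13929 + 176) = sqrt(-13753) = I*sqrt(13753)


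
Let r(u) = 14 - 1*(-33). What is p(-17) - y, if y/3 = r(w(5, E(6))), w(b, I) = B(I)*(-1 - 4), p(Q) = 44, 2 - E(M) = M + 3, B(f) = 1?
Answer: -97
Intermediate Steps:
E(M) = -1 - M (E(M) = 2 - (M + 3) = 2 - (3 + M) = 2 + (-3 - M) = -1 - M)
w(b, I) = -5 (w(b, I) = 1*(-1 - 4) = 1*(-5) = -5)
r(u) = 47 (r(u) = 14 + 33 = 47)
y = 141 (y = 3*47 = 141)
p(-17) - y = 44 - 1*141 = 44 - 141 = -97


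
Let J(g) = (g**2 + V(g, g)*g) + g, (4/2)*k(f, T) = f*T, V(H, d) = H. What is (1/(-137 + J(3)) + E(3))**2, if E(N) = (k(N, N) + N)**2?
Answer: 2660161/841 ≈ 3163.1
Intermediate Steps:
k(f, T) = T*f/2 (k(f, T) = (f*T)/2 = (T*f)/2 = T*f/2)
J(g) = g + 2*g**2 (J(g) = (g**2 + g*g) + g = (g**2 + g**2) + g = 2*g**2 + g = g + 2*g**2)
E(N) = (N + N**2/2)**2 (E(N) = (N*N/2 + N)**2 = (N**2/2 + N)**2 = (N + N**2/2)**2)
(1/(-137 + J(3)) + E(3))**2 = (1/(-137 + 3*(1 + 2*3)) + (1/4)*3**2*(2 + 3)**2)**2 = (1/(-137 + 3*(1 + 6)) + (1/4)*9*5**2)**2 = (1/(-137 + 3*7) + (1/4)*9*25)**2 = (1/(-137 + 21) + 225/4)**2 = (1/(-116) + 225/4)**2 = (-1/116 + 225/4)**2 = (1631/29)**2 = 2660161/841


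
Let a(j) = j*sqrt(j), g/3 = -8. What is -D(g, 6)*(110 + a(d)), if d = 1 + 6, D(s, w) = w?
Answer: -660 - 42*sqrt(7) ≈ -771.12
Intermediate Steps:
g = -24 (g = 3*(-8) = -24)
d = 7
a(j) = j**(3/2)
-D(g, 6)*(110 + a(d)) = -6*(110 + 7**(3/2)) = -6*(110 + 7*sqrt(7)) = -(660 + 42*sqrt(7)) = -660 - 42*sqrt(7)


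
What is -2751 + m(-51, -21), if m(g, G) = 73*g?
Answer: -6474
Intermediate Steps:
-2751 + m(-51, -21) = -2751 + 73*(-51) = -2751 - 3723 = -6474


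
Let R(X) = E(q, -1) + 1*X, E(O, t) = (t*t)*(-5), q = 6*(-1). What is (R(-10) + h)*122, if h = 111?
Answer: 11712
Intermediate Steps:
q = -6
E(O, t) = -5*t² (E(O, t) = t²*(-5) = -5*t²)
R(X) = -5 + X (R(X) = -5*(-1)² + 1*X = -5*1 + X = -5 + X)
(R(-10) + h)*122 = ((-5 - 10) + 111)*122 = (-15 + 111)*122 = 96*122 = 11712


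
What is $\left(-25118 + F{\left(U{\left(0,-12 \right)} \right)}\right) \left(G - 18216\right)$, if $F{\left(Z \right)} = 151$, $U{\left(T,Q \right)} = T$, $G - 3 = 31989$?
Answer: $-343945392$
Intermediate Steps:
$G = 31992$ ($G = 3 + 31989 = 31992$)
$\left(-25118 + F{\left(U{\left(0,-12 \right)} \right)}\right) \left(G - 18216\right) = \left(-25118 + 151\right) \left(31992 - 18216\right) = \left(-24967\right) 13776 = -343945392$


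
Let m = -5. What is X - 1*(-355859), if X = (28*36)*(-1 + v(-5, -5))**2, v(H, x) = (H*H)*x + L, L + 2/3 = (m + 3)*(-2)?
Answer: 15523347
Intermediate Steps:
L = 10/3 (L = -2/3 + (-5 + 3)*(-2) = -2/3 - 2*(-2) = -2/3 + 4 = 10/3 ≈ 3.3333)
v(H, x) = 10/3 + x*H**2 (v(H, x) = (H*H)*x + 10/3 = H**2*x + 10/3 = x*H**2 + 10/3 = 10/3 + x*H**2)
X = 15167488 (X = (28*36)*(-1 + (10/3 - 5*(-5)**2))**2 = 1008*(-1 + (10/3 - 5*25))**2 = 1008*(-1 + (10/3 - 125))**2 = 1008*(-1 - 365/3)**2 = 1008*(-368/3)**2 = 1008*(135424/9) = 15167488)
X - 1*(-355859) = 15167488 - 1*(-355859) = 15167488 + 355859 = 15523347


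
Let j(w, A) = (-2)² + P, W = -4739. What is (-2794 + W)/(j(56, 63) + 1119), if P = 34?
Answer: -7533/1157 ≈ -6.5108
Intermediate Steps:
j(w, A) = 38 (j(w, A) = (-2)² + 34 = 4 + 34 = 38)
(-2794 + W)/(j(56, 63) + 1119) = (-2794 - 4739)/(38 + 1119) = -7533/1157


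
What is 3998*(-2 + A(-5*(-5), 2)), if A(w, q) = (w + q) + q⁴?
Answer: 163918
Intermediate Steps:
A(w, q) = q + w + q⁴ (A(w, q) = (q + w) + q⁴ = q + w + q⁴)
3998*(-2 + A(-5*(-5), 2)) = 3998*(-2 + (2 - 5*(-5) + 2⁴)) = 3998*(-2 + (2 + 25 + 16)) = 3998*(-2 + 43) = 3998*41 = 163918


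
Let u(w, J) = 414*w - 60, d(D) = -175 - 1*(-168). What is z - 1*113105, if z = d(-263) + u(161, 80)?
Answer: -46518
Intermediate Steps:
d(D) = -7 (d(D) = -175 + 168 = -7)
u(w, J) = -60 + 414*w
z = 66587 (z = -7 + (-60 + 414*161) = -7 + (-60 + 66654) = -7 + 66594 = 66587)
z - 1*113105 = 66587 - 1*113105 = 66587 - 113105 = -46518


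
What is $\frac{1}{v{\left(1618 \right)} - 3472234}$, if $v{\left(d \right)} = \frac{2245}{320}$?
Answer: $- \frac{64}{222222527} \approx -2.88 \cdot 10^{-7}$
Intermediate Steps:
$v{\left(d \right)} = \frac{449}{64}$ ($v{\left(d \right)} = 2245 \cdot \frac{1}{320} = \frac{449}{64}$)
$\frac{1}{v{\left(1618 \right)} - 3472234} = \frac{1}{\frac{449}{64} - 3472234} = \frac{1}{- \frac{222222527}{64}} = - \frac{64}{222222527}$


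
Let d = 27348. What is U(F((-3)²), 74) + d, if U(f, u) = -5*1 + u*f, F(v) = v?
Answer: 28009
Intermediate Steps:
U(f, u) = -5 + f*u
U(F((-3)²), 74) + d = (-5 + (-3)²*74) + 27348 = (-5 + 9*74) + 27348 = (-5 + 666) + 27348 = 661 + 27348 = 28009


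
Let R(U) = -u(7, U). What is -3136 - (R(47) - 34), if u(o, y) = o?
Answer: -3095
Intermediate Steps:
R(U) = -7 (R(U) = -1*7 = -7)
-3136 - (R(47) - 34) = -3136 - (-7 - 34) = -3136 - 1*(-41) = -3136 + 41 = -3095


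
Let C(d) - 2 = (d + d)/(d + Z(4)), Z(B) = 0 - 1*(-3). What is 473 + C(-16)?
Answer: 6207/13 ≈ 477.46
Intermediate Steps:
Z(B) = 3 (Z(B) = 0 + 3 = 3)
C(d) = 2 + 2*d/(3 + d) (C(d) = 2 + (d + d)/(d + 3) = 2 + (2*d)/(3 + d) = 2 + 2*d/(3 + d))
473 + C(-16) = 473 + 2*(3 + 2*(-16))/(3 - 16) = 473 + 2*(3 - 32)/(-13) = 473 + 2*(-1/13)*(-29) = 473 + 58/13 = 6207/13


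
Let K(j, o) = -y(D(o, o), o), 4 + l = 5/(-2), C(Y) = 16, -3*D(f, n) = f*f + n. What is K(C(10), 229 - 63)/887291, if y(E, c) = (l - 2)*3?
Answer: 51/1774582 ≈ 2.8739e-5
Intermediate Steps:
D(f, n) = -n/3 - f²/3 (D(f, n) = -(f*f + n)/3 = -(f² + n)/3 = -(n + f²)/3 = -n/3 - f²/3)
l = -13/2 (l = -4 + 5/(-2) = -4 + 5*(-½) = -4 - 5/2 = -13/2 ≈ -6.5000)
y(E, c) = -51/2 (y(E, c) = (-13/2 - 2)*3 = -17/2*3 = -51/2)
K(j, o) = 51/2 (K(j, o) = -1*(-51/2) = 51/2)
K(C(10), 229 - 63)/887291 = (51/2)/887291 = (51/2)*(1/887291) = 51/1774582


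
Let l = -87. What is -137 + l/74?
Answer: -10225/74 ≈ -138.18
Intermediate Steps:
-137 + l/74 = -137 - 87/74 = -10225/74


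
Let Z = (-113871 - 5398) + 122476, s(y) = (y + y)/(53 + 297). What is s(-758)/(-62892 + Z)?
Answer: 758/10444875 ≈ 7.2571e-5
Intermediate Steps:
s(y) = y/175 (s(y) = (2*y)/350 = (2*y)*(1/350) = y/175)
Z = 3207 (Z = -119269 + 122476 = 3207)
s(-758)/(-62892 + Z) = ((1/175)*(-758))/(-62892 + 3207) = -758/175/(-59685) = -758/175*(-1/59685) = 758/10444875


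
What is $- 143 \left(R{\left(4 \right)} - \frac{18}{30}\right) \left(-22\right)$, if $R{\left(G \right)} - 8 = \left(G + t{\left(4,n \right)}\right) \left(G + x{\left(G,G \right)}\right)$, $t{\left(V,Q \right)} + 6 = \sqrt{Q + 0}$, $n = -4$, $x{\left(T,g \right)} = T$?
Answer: $- \frac{135278}{5} + 50336 i \approx -27056.0 + 50336.0 i$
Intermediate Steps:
$t{\left(V,Q \right)} = -6 + \sqrt{Q}$ ($t{\left(V,Q \right)} = -6 + \sqrt{Q + 0} = -6 + \sqrt{Q}$)
$R{\left(G \right)} = 8 + 2 G \left(-6 + G + 2 i\right)$ ($R{\left(G \right)} = 8 + \left(G - \left(6 - \sqrt{-4}\right)\right) \left(G + G\right) = 8 + \left(G - \left(6 - 2 i\right)\right) 2 G = 8 + \left(-6 + G + 2 i\right) 2 G = 8 + 2 G \left(-6 + G + 2 i\right)$)
$- 143 \left(R{\left(4 \right)} - \frac{18}{30}\right) \left(-22\right) = - 143 \left(\left(8 + 2 \cdot 4^{2} - 16 \left(3 - i\right)\right) - \frac{18}{30}\right) \left(-22\right) = - 143 \left(\left(8 + 2 \cdot 16 - \left(48 - 16 i\right)\right) - \frac{3}{5}\right) \left(-22\right) = - 143 \left(\left(8 + 32 - \left(48 - 16 i\right)\right) - \frac{3}{5}\right) \left(-22\right) = - 143 \left(\left(-8 + 16 i\right) - \frac{3}{5}\right) \left(-22\right) = - 143 \left(- \frac{43}{5} + 16 i\right) \left(-22\right) = - 143 \left(\frac{946}{5} - 352 i\right) = - \frac{135278}{5} + 50336 i$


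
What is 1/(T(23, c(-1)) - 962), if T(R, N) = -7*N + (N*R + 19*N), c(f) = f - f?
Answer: -1/962 ≈ -0.0010395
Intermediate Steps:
c(f) = 0
T(R, N) = 12*N + N*R (T(R, N) = -7*N + (19*N + N*R) = 12*N + N*R)
1/(T(23, c(-1)) - 962) = 1/(0*(12 + 23) - 962) = 1/(0*35 - 962) = 1/(0 - 962) = 1/(-962) = -1/962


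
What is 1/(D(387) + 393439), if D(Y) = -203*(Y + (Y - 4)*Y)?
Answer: -1/29773985 ≈ -3.3586e-8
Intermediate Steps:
D(Y) = -203*Y - 203*Y*(-4 + Y) (D(Y) = -203*(Y + (-4 + Y)*Y) = -203*(Y + Y*(-4 + Y)) = -203*Y - 203*Y*(-4 + Y))
1/(D(387) + 393439) = 1/(203*387*(3 - 1*387) + 393439) = 1/(203*387*(3 - 387) + 393439) = 1/(203*387*(-384) + 393439) = 1/(-30167424 + 393439) = 1/(-29773985) = -1/29773985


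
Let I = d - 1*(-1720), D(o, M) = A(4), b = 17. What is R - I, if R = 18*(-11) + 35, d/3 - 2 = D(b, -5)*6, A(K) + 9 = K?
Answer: -1799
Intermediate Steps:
A(K) = -9 + K
D(o, M) = -5 (D(o, M) = -9 + 4 = -5)
d = -84 (d = 6 + 3*(-5*6) = 6 + 3*(-30) = 6 - 90 = -84)
R = -163 (R = -198 + 35 = -163)
I = 1636 (I = -84 - 1*(-1720) = -84 + 1720 = 1636)
R - I = -163 - 1*1636 = -163 - 1636 = -1799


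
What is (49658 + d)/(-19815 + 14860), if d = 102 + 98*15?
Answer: -10246/991 ≈ -10.339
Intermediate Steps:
d = 1572 (d = 102 + 1470 = 1572)
(49658 + d)/(-19815 + 14860) = (49658 + 1572)/(-19815 + 14860) = 51230/(-4955) = 51230*(-1/4955) = -10246/991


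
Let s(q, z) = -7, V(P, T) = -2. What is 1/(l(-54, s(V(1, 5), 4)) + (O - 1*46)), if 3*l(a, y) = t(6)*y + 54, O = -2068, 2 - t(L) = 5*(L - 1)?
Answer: -3/6127 ≈ -0.00048964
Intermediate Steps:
t(L) = 7 - 5*L (t(L) = 2 - 5*(L - 1) = 2 - 5*(-1 + L) = 2 - (-5 + 5*L) = 2 + (5 - 5*L) = 7 - 5*L)
l(a, y) = 18 - 23*y/3 (l(a, y) = ((7 - 5*6)*y + 54)/3 = ((7 - 30)*y + 54)/3 = (-23*y + 54)/3 = (54 - 23*y)/3 = 18 - 23*y/3)
1/(l(-54, s(V(1, 5), 4)) + (O - 1*46)) = 1/((18 - 23/3*(-7)) + (-2068 - 1*46)) = 1/((18 + 161/3) + (-2068 - 46)) = 1/(215/3 - 2114) = 1/(-6127/3) = -3/6127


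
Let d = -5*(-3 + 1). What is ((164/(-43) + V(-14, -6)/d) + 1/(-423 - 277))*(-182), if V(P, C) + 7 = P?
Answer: 2314689/2150 ≈ 1076.6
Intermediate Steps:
V(P, C) = -7 + P
d = 10 (d = -5*(-2) = 10)
((164/(-43) + V(-14, -6)/d) + 1/(-423 - 277))*(-182) = ((164/(-43) + (-7 - 14)/10) + 1/(-423 - 277))*(-182) = ((164*(-1/43) - 21*1/10) + 1/(-700))*(-182) = ((-164/43 - 21/10) - 1/700)*(-182) = (-2543/430 - 1/700)*(-182) = -178053/30100*(-182) = 2314689/2150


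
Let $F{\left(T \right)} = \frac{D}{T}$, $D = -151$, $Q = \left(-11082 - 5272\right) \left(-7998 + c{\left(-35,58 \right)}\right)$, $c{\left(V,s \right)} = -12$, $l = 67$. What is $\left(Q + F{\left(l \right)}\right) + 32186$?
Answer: $\frac{8778857491}{67} \approx 1.3103 \cdot 10^{8}$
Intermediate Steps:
$Q = 130995540$ ($Q = \left(-11082 - 5272\right) \left(-7998 - 12\right) = \left(-16354\right) \left(-8010\right) = 130995540$)
$F{\left(T \right)} = - \frac{151}{T}$
$\left(Q + F{\left(l \right)}\right) + 32186 = \left(130995540 - \frac{151}{67}\right) + 32186 = \frac{8776701029}{67} + 32186 = \frac{8778857491}{67}$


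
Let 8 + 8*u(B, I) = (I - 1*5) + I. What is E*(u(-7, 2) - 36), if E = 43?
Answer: -12771/8 ≈ -1596.4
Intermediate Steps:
u(B, I) = -13/8 + I/4 (u(B, I) = -1 + ((I - 1*5) + I)/8 = -1 + ((I - 5) + I)/8 = -1 + ((-5 + I) + I)/8 = -1 + (-5 + 2*I)/8 = -1 + (-5/8 + I/4) = -13/8 + I/4)
E*(u(-7, 2) - 36) = 43*((-13/8 + (¼)*2) - 36) = 43*((-13/8 + ½) - 36) = 43*(-9/8 - 36) = 43*(-297/8) = -12771/8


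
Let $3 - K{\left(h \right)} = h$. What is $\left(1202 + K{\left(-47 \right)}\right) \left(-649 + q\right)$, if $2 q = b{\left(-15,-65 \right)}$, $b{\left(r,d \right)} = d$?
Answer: $-853238$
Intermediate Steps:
$K{\left(h \right)} = 3 - h$
$q = - \frac{65}{2}$ ($q = \frac{1}{2} \left(-65\right) = - \frac{65}{2} \approx -32.5$)
$\left(1202 + K{\left(-47 \right)}\right) \left(-649 + q\right) = \left(1202 + \left(3 - -47\right)\right) \left(-649 - \frac{65}{2}\right) = \left(1202 + \left(3 + 47\right)\right) \left(- \frac{1363}{2}\right) = \left(1202 + 50\right) \left(- \frac{1363}{2}\right) = 1252 \left(- \frac{1363}{2}\right) = -853238$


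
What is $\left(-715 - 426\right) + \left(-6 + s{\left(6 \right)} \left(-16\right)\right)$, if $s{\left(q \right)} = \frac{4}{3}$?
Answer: $- \frac{3505}{3} \approx -1168.3$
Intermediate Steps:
$s{\left(q \right)} = \frac{4}{3}$ ($s{\left(q \right)} = 4 \cdot \frac{1}{3} = \frac{4}{3}$)
$\left(-715 - 426\right) + \left(-6 + s{\left(6 \right)} \left(-16\right)\right) = \left(-715 - 426\right) + \left(-6 + \frac{4}{3} \left(-16\right)\right) = -1141 - \frac{82}{3} = - \frac{3505}{3}$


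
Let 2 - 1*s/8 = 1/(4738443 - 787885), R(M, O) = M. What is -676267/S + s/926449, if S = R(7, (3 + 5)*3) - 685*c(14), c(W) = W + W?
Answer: 1237566006572397937/35086499010137883 ≈ 35.272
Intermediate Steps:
c(W) = 2*W
s = 31604460/1975279 (s = 16 - 8/(4738443 - 787885) = 16 - 8/3950558 = 16 - 8*1/3950558 = 16 - 4/1975279 = 31604460/1975279 ≈ 16.000)
S = -19173 (S = 7 - 1370*14 = 7 - 685*28 = 7 - 19180 = -19173)
-676267/S + s/926449 = -676267/(-19173) + (31604460/1975279)/926449 = -676267*(-1/19173) + (31604460/1975279)*(1/926449) = 676267/19173 + 31604460/1829995254271 = 1237566006572397937/35086499010137883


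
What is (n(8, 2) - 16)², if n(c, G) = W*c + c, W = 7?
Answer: 2304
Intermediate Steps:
n(c, G) = 8*c (n(c, G) = 7*c + c = 8*c)
(n(8, 2) - 16)² = (8*8 - 16)² = (64 - 16)² = 48² = 2304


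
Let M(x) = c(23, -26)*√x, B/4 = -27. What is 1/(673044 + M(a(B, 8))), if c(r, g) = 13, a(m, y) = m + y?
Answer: 168261/113247060709 - 65*I/226494121418 ≈ 1.4858e-6 - 2.8698e-10*I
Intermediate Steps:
B = -108 (B = 4*(-27) = -108)
M(x) = 13*√x
1/(673044 + M(a(B, 8))) = 1/(673044 + 13*√(-108 + 8)) = 1/(673044 + 13*√(-100)) = 1/(673044 + 13*(10*I)) = 1/(673044 + 130*I) = (673044 - 130*I)/452988242836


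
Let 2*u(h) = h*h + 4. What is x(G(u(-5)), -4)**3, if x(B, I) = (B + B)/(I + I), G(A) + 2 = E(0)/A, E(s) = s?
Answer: 1/8 ≈ 0.12500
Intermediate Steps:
u(h) = 2 + h**2/2 (u(h) = (h*h + 4)/2 = (h**2 + 4)/2 = (4 + h**2)/2 = 2 + h**2/2)
G(A) = -2 (G(A) = -2 + 0/A = -2 + 0 = -2)
x(B, I) = B/I (x(B, I) = (2*B)/((2*I)) = (2*B)*(1/(2*I)) = B/I)
x(G(u(-5)), -4)**3 = (-2/(-4))**3 = (-2*(-1/4))**3 = (1/2)**3 = 1/8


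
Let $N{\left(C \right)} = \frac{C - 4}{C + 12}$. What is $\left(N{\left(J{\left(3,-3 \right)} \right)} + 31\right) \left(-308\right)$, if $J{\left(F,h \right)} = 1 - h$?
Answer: $-9548$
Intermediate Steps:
$N{\left(C \right)} = \frac{-4 + C}{12 + C}$
$\left(N{\left(J{\left(3,-3 \right)} \right)} + 31\right) \left(-308\right) = \left(\frac{-4 + \left(1 - -3\right)}{12 + \left(1 - -3\right)} + 31\right) \left(-308\right) = \left(\frac{-4 + \left(1 + 3\right)}{12 + \left(1 + 3\right)} + 31\right) \left(-308\right) = \left(\frac{-4 + 4}{12 + 4} + 31\right) \left(-308\right) = \left(\frac{1}{16} \cdot 0 + 31\right) \left(-308\right) = \left(0 + 31\right) \left(-308\right) = 31 \left(-308\right) = -9548$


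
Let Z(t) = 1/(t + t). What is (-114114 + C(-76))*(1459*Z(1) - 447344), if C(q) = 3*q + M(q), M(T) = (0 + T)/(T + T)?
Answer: 204266287407/4 ≈ 5.1067e+10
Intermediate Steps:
Z(t) = 1/(2*t)
M(T) = 1/2 (M(T) = T/((2*T)) = T*(1/(2*T)) = 1/2)
C(q) = 1/2 + 3*q (C(q) = 3*q + 1/2 = 1/2 + 3*q)
(-114114 + C(-76))*(1459*Z(1) - 447344) = (-114114 + (1/2 + 3*(-76)))*(1459*((1/2)/1) - 447344) = (-114114 + (1/2 - 228))*(1459*((1/2)*1) - 447344) = (-114114 - 455/2)*(1459*(1/2) - 447344) = -228683*(1459/2 - 447344)/2 = -228683/2*(-893229/2) = 204266287407/4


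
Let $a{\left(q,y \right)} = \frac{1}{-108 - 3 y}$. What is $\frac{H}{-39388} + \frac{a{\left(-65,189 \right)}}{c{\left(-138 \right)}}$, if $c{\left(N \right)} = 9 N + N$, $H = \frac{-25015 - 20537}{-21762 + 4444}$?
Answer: $- \frac{5218695827}{79424508649500} \approx -6.5706 \cdot 10^{-5}$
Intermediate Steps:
$H = \frac{22776}{8659}$ ($H = - \frac{45552}{-17318} = \left(-45552\right) \left(- \frac{1}{17318}\right) = \frac{22776}{8659} \approx 2.6303$)
$c{\left(N \right)} = 10 N$
$\frac{H}{-39388} + \frac{a{\left(-65,189 \right)}}{c{\left(-138 \right)}} = \frac{22776}{8659 \left(-39388\right)} + \frac{\left(-1\right) \frac{1}{108 + 3 \cdot 189}}{10 \left(-138\right)} = \frac{22776}{8659} \left(- \frac{1}{39388}\right) + \frac{\left(-1\right) \frac{1}{108 + 567}}{-1380} = - \frac{5694}{85265173} + - \frac{1}{675} \left(- \frac{1}{1380}\right) = - \frac{5694}{85265173} + \left(-1\right) \frac{1}{675} \left(- \frac{1}{1380}\right) = - \frac{5694}{85265173} - - \frac{1}{931500} = - \frac{5694}{85265173} + \frac{1}{931500} = - \frac{5218695827}{79424508649500}$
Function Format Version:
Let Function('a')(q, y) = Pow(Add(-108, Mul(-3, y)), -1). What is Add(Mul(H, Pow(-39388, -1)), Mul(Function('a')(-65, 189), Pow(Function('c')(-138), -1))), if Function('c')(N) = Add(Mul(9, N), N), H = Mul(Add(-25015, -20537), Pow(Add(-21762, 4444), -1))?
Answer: Rational(-5218695827, 79424508649500) ≈ -6.5706e-5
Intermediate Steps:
H = Rational(22776, 8659) (H = Mul(-45552, Pow(-17318, -1)) = Mul(-45552, Rational(-1, 17318)) = Rational(22776, 8659) ≈ 2.6303)
Function('c')(N) = Mul(10, N)
Add(Mul(H, Pow(-39388, -1)), Mul(Function('a')(-65, 189), Pow(Function('c')(-138), -1))) = Add(Mul(Rational(22776, 8659), Pow(-39388, -1)), Mul(Mul(-1, Pow(Add(108, Mul(3, 189)), -1)), Pow(Mul(10, -138), -1))) = Add(Mul(Rational(22776, 8659), Rational(-1, 39388)), Mul(Mul(-1, Pow(Add(108, 567), -1)), Pow(-1380, -1))) = Add(Rational(-5694, 85265173), Mul(Mul(-1, Pow(675, -1)), Rational(-1, 1380))) = Add(Rational(-5694, 85265173), Mul(Mul(-1, Rational(1, 675)), Rational(-1, 1380))) = Add(Rational(-5694, 85265173), Mul(Rational(-1, 675), Rational(-1, 1380))) = Add(Rational(-5694, 85265173), Rational(1, 931500)) = Rational(-5218695827, 79424508649500)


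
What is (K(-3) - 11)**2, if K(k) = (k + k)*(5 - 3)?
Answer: 529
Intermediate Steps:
K(k) = 4*k (K(k) = (2*k)*2 = 4*k)
(K(-3) - 11)**2 = (4*(-3) - 11)**2 = (-12 - 11)**2 = (-23)**2 = 529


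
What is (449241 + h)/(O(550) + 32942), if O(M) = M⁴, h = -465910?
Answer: -16669/91506282942 ≈ -1.8216e-7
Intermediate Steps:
(449241 + h)/(O(550) + 32942) = (449241 - 465910)/(550⁴ + 32942) = -16669/(91506250000 + 32942) = -16669/91506282942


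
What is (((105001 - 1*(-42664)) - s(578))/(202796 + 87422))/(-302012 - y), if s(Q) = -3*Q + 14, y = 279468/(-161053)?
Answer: -24058902405/14116104604418624 ≈ -1.7044e-6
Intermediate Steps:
y = -279468/161053 (y = 279468*(-1/161053) = -279468/161053 ≈ -1.7353)
s(Q) = 14 - 3*Q
(((105001 - 1*(-42664)) - s(578))/(202796 + 87422))/(-302012 - y) = (((105001 - 1*(-42664)) - (14 - 3*578))/(202796 + 87422))/(-302012 - 1*(-279468/161053)) = (((105001 + 42664) - (14 - 1734))/290218)/(-302012 + 279468/161053) = ((147665 - 1*(-1720))*(1/290218))/(-48639659168/161053) = ((147665 + 1720)*(1/290218))*(-161053/48639659168) = (149385*(1/290218))*(-161053/48639659168) = (149385/290218)*(-161053/48639659168) = -24058902405/14116104604418624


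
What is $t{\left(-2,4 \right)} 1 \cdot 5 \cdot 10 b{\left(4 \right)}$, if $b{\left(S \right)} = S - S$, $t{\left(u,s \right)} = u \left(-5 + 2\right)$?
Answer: $0$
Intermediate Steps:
$t{\left(u,s \right)} = - 3 u$ ($t{\left(u,s \right)} = u \left(-3\right) = - 3 u$)
$b{\left(S \right)} = 0$
$t{\left(-2,4 \right)} 1 \cdot 5 \cdot 10 b{\left(4 \right)} = \left(-3\right) \left(-2\right) 1 \cdot 5 \cdot 10 \cdot 0 = 6 \cdot 1 \cdot 5 \cdot 10 \cdot 0 = 6 \cdot 5 \cdot 10 \cdot 0 = 30 \cdot 10 \cdot 0 = 300 \cdot 0 = 0$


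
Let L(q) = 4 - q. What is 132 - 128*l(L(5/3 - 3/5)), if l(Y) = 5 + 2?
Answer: -764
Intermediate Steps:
l(Y) = 7
132 - 128*l(L(5/3 - 3/5)) = 132 - 128*7 = 132 - 896 = -764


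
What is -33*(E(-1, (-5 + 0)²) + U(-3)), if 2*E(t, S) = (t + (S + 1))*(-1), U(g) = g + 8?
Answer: 495/2 ≈ 247.50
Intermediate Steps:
U(g) = 8 + g
E(t, S) = -½ - S/2 - t/2 (E(t, S) = ((t + (S + 1))*(-1))/2 = ((t + (1 + S))*(-1))/2 = ((1 + S + t)*(-1))/2 = (-1 - S - t)/2 = -½ - S/2 - t/2)
-33*(E(-1, (-5 + 0)²) + U(-3)) = -33*((-½ - (-5 + 0)²/2 - ½*(-1)) + (8 - 3)) = -33*((-½ - ½*(-5)² + ½) + 5) = -33*((-½ - ½*25 + ½) + 5) = -33*((-½ - 25/2 + ½) + 5) = -33*(-25/2 + 5) = -33*(-15/2) = 495/2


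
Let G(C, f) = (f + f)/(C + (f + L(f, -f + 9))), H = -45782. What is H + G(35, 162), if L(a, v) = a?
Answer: -16435414/359 ≈ -45781.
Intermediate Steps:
G(C, f) = 2*f/(C + 2*f) (G(C, f) = (f + f)/(C + (f + f)) = (2*f)/(C + 2*f) = 2*f/(C + 2*f))
H + G(35, 162) = -45782 + 2*162/(35 + 2*162) = -45782 + 2*162/(35 + 324) = -45782 + 2*162/359 = -45782 + 2*162*(1/359) = -45782 + 324/359 = -16435414/359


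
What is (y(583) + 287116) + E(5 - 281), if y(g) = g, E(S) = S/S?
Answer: 287700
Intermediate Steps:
E(S) = 1
(y(583) + 287116) + E(5 - 281) = (583 + 287116) + 1 = 287699 + 1 = 287700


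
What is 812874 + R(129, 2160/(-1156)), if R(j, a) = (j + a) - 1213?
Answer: 234606770/289 ≈ 8.1179e+5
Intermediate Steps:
R(j, a) = -1213 + a + j (R(j, a) = (a + j) - 1213 = -1213 + a + j)
812874 + R(129, 2160/(-1156)) = 812874 + (-1213 + 2160/(-1156) + 129) = 812874 + (-1213 + 2160*(-1/1156) + 129) = 812874 + (-1213 - 540/289 + 129) = 812874 - 313816/289 = 234606770/289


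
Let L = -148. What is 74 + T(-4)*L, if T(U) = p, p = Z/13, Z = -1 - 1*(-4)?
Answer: 518/13 ≈ 39.846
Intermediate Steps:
Z = 3 (Z = -1 + 4 = 3)
p = 3/13 ≈ 0.23077
T(U) = 3/13
74 + T(-4)*L = 74 + (3/13)*(-148) = 74 - 444/13 = 518/13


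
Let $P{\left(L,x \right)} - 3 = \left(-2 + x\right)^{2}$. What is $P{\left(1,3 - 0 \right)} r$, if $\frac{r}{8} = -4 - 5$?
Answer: $-288$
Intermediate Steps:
$r = -72$ ($r = 8 \left(-4 - 5\right) = 8 \left(-9\right) = -72$)
$P{\left(L,x \right)} = 3 + \left(-2 + x\right)^{2}$
$P{\left(1,3 - 0 \right)} r = \left(3 + \left(-2 + \left(3 - 0\right)\right)^{2}\right) \left(-72\right) = \left(3 + \left(-2 + \left(3 + 0\right)\right)^{2}\right) \left(-72\right) = \left(3 + \left(-2 + 3\right)^{2}\right) \left(-72\right) = \left(3 + 1^{2}\right) \left(-72\right) = \left(3 + 1\right) \left(-72\right) = 4 \left(-72\right) = -288$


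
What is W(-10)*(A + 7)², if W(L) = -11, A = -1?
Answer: -396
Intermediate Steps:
W(-10)*(A + 7)² = -11*(-1 + 7)² = -11*6² = -11*36 = -396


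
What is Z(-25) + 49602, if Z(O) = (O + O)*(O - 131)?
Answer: 57402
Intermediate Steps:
Z(O) = 2*O*(-131 + O) (Z(O) = (2*O)*(-131 + O) = 2*O*(-131 + O))
Z(-25) + 49602 = 2*(-25)*(-131 - 25) + 49602 = 2*(-25)*(-156) + 49602 = 7800 + 49602 = 57402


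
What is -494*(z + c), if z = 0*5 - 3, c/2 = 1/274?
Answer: 202540/137 ≈ 1478.4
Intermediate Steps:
c = 1/137 (c = 2/274 = 2*(1/274) = 1/137 ≈ 0.0072993)
z = -3 (z = 0 - 3 = -3)
-494*(z + c) = -494*(-3 + 1/137) = -494*(-410/137) = 202540/137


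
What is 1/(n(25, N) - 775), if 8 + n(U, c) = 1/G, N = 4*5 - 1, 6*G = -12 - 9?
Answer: -7/5483 ≈ -0.0012767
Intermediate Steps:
G = -7/2 (G = (-12 - 9)/6 = (1/6)*(-21) = -7/2 ≈ -3.5000)
N = 19 (N = 20 - 1 = 19)
n(U, c) = -58/7 (n(U, c) = -8 + 1/(-7/2) = -8 - 2/7 = -58/7)
1/(n(25, N) - 775) = 1/(-58/7 - 775) = 1/(-5483/7) = -7/5483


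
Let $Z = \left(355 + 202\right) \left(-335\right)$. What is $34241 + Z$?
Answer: $-152354$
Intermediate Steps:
$Z = -186595$ ($Z = 557 \left(-335\right) = -186595$)
$34241 + Z = 34241 - 186595 = -152354$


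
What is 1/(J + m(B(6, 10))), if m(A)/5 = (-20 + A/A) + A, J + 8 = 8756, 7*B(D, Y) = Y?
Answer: 7/60621 ≈ 0.00011547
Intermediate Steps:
B(D, Y) = Y/7
J = 8748 (J = -8 + 8756 = 8748)
m(A) = -95 + 5*A (m(A) = 5*((-20 + A/A) + A) = 5*((-20 + 1) + A) = 5*(-19 + A) = -95 + 5*A)
1/(J + m(B(6, 10))) = 1/(8748 + (-95 + 5*((⅐)*10))) = 1/(8748 + (-95 + 5*(10/7))) = 1/(8748 + (-95 + 50/7)) = 1/(8748 - 615/7) = 1/(60621/7) = 7/60621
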